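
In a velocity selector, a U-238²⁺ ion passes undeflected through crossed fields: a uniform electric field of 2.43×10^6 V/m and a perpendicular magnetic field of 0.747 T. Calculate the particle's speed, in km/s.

For zero net force, qE = qvB, so v = E/B.
v = (2.43×10^6) / (0.747) = 3.25×10^6 m/s.

v ≈ 3250 km/s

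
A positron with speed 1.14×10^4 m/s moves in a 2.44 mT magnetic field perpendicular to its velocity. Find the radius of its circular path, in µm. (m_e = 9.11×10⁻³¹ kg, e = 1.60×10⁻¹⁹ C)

r ≈ 26.6 µm

The magnetic force provides the centripetal force: qvB = mv²/r, so r = mv/(qB).
r = (9.11×10^-31 kg)(1.14×10^4 m/s) / [(1×1.60×10^-19 C)(2.44×10^-3 T)] = 2.66×10^-5 m.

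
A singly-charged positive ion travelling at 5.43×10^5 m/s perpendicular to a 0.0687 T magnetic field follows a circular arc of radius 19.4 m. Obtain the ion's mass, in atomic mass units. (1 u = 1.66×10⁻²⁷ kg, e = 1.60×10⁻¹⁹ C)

qvB = mv²/r ⇒ m = qBr/v.
m = (1×1.60×10^-19)(0.0687)(19.4) / (5.43×10^5) = 3.93×10^-25 kg = 237 u.

m ≈ 237 u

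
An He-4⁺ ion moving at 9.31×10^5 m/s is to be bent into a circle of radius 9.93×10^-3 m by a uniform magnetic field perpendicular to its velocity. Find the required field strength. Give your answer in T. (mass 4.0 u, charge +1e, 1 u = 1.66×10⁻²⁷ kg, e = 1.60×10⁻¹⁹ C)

qvB = mv²/r gives B = mv/(qr).
B = (6.64×10^-27)(9.31×10^5) / [(1×1.60×10^-19)(9.93×10^-3)] = 3.89 T.

B ≈ 3.89 T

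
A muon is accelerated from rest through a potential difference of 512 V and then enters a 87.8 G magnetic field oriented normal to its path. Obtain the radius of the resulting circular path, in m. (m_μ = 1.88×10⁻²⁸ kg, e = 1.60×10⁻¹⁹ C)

The kinetic energy gained is K = qV = (1×1.60×10^-19)(512) = 8.19×10^-17 J.
v = √(2K/m) = 9.34×10^5 m/s.
r = mv/(qB) = (1.88×10^-28)(9.34×10^5) / [(1×1.60×10^-19)(8.78×10^-3)] = 0.125 m.

r ≈ 0.125 m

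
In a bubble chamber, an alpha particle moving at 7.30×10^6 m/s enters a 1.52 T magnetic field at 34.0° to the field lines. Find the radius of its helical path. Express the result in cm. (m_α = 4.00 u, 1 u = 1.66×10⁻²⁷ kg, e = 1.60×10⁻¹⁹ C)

r ≈ 5.57 cm

Only the perpendicular component v⊥ = v sin34.0° = 4.08×10^6 m/s is bent by the field.
r = m v⊥ /(qB) = (6.64×10^-27)(4.08×10^6) / [(2×1.60×10^-19)(1.52)] = 0.0557 m.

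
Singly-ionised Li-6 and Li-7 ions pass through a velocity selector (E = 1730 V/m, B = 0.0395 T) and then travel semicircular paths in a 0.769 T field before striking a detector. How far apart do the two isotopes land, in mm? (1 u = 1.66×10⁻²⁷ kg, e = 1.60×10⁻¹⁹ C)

Both emerge at v = E/B₁ = 4.38×10^4 m/s.
r = mv/(qB₂), so r₁ = 3.545×10^-3 m and r₂ = 4.136×10^-3 m, giving Δr = 5.91×10^-4 m.
After a semicircle each ion lands a diameter 2r from the entry slit, so the separation is 2Δr = 1.18×10^-3 m.

Δd ≈ 1.18 mm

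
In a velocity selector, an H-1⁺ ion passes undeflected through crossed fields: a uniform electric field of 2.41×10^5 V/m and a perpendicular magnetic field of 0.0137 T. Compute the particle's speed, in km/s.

v ≈ 17600 km/s

For zero net force, qE = qvB, so v = E/B.
v = (2.41×10^5) / (0.0137) = 1.76×10^7 m/s.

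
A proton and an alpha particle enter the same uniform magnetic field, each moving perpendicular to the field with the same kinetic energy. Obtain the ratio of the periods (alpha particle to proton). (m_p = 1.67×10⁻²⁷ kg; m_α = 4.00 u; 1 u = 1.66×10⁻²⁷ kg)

T = 2πm/(qB) is independent of speed, so T₂/T₁ = (m₂/q₂)/(m₁/q₁).
T_{alpha particle}/T_{proton} = (6.64×10^-27/2e) / (1.67×10^-27/1e) = 1.99.

ratio ≈ 1.99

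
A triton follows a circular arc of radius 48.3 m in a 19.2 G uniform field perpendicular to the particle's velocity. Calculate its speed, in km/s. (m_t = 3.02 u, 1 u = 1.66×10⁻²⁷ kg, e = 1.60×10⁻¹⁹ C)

v ≈ 2960 km/s

From qvB = mv²/r, v = qBr/m.
v = (1×1.60×10^-19)(1.92×10^-3)(48.3) / (5.01×10^-27) = 2.96×10^6 m/s.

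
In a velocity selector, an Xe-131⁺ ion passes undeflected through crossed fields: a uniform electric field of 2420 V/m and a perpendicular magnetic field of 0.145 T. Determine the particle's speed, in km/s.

v ≈ 16.7 km/s

For zero net force, qE = qvB, so v = E/B.
v = (2420) / (0.145) = 1.67×10^4 m/s.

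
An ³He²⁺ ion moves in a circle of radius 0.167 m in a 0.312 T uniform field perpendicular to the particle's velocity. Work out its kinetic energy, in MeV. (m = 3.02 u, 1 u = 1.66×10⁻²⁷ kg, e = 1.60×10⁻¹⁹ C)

v = qBr/m = (2×1.60×10^-19)(0.312)(0.167) / (5.01×10^-27) = 3.33×10^6 m/s.
K = ½mv² = 0.5·(5.01×10^-27)·(3.33×10^6)² = 2.77×10^-14 J = 0.173 MeV.

K ≈ 0.173 MeV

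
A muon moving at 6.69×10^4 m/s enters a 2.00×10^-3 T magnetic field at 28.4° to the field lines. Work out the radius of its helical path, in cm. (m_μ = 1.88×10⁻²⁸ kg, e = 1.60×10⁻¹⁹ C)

r ≈ 1.87 cm

Only the perpendicular component v⊥ = v sin28.4° = 3.18×10^4 m/s is bent by the field.
r = m v⊥ /(qB) = (1.88×10^-28)(3.18×10^4) / [(1×1.60×10^-19)(2.00×10^-3)] = 0.0187 m.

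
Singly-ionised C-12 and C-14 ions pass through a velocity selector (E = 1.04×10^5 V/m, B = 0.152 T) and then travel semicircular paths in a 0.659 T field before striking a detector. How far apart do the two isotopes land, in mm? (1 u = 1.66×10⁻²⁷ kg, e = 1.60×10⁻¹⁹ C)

Both emerge at v = E/B₁ = 6.84×10^5 m/s.
r = mv/(qB₂), so r₁ = 0.1293 m and r₂ = 0.1508 m, giving Δr = 0.0215 m.
After a semicircle each ion lands a diameter 2r from the entry slit, so the separation is 2Δr = 0.0431 m.

Δd ≈ 43.1 mm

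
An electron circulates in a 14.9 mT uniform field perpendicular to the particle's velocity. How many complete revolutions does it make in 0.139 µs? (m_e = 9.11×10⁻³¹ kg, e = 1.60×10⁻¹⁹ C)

N = 57

T = 2πm/(qB) = 2π(9.11×10^-31) / [(1×1.60×10^-19)(0.0149)] = 2.4010×10^-9 s.
N = t/T = 1.39×10^-7 / 2.4010×10^-9 ≈ 57.89, so 57 complete revolutions.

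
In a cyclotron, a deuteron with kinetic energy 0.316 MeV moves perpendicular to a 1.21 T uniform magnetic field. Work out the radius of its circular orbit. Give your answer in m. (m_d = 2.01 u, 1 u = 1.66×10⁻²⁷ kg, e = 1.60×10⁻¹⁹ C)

Convert the energy: K = 0.316 MeV = 5.06×10^-14 J.
v = √(2K/m) = √(2·5.06×10^-14/3.34×10^-27) = 5.51×10^6 m/s.
r = mv/(qB) = (3.34×10^-27)(5.51×10^6) / [(1×1.60×10^-19)(1.21)] = 0.0949 m.

r ≈ 0.0949 m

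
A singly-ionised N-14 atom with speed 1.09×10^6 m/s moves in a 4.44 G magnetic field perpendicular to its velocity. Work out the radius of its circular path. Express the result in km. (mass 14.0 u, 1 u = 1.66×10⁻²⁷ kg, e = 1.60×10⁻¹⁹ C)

r ≈ 0.357 km

The magnetic force provides the centripetal force: qvB = mv²/r, so r = mv/(qB).
r = (2.32×10^-26 kg)(1.09×10^6 m/s) / [(1×1.60×10^-19 C)(4.44×10^-4 T)] = 357 m.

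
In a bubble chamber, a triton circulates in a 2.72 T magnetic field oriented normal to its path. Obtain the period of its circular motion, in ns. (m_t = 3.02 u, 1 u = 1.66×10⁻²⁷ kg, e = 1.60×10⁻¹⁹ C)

The cyclotron period is independent of speed: T = 2πm/(qB).
T = 2π(5.01×10^-27) / [(1×1.60×10^-19)(2.72)] = 7.24×10^-8 s.

T ≈ 72.4 ns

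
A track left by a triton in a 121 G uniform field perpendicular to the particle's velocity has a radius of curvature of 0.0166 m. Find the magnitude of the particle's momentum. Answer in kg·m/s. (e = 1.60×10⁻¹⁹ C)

Since qvB = mv²/r, the momentum p = mv = qBr.
p = (1×1.60×10^-19)(0.0121)(0.0166) = 3.21×10^-23 kg·m/s.

p ≈ 3.21×10^-23 kg·m/s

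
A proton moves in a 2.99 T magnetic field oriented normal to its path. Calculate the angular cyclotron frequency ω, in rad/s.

ω = qB/m = (1×1.60×10^-19)(2.99) / (1.67×10^-27) = 2.86×10^8 rad/s.

ω ≈ 2.86×10^8 rad/s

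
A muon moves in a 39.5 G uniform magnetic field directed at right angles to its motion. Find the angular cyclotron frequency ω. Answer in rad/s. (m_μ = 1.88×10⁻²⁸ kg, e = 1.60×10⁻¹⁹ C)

ω = qB/m = (1×1.60×10^-19)(3.95×10^-3) / (1.88×10^-28) = 3.36×10^6 rad/s.

ω ≈ 3.36×10^6 rad/s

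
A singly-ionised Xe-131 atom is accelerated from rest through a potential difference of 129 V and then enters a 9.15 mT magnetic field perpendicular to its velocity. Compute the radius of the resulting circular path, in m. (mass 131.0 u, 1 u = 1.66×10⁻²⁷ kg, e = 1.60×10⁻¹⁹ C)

The kinetic energy gained is K = qV = (1×1.60×10^-19)(129) = 2.06×10^-17 J.
v = √(2K/m) = 1.38×10^4 m/s.
r = mv/(qB) = (2.17×10^-25)(1.38×10^4) / [(1×1.60×10^-19)(9.15×10^-3)] = 2.05 m.

r ≈ 2.05 m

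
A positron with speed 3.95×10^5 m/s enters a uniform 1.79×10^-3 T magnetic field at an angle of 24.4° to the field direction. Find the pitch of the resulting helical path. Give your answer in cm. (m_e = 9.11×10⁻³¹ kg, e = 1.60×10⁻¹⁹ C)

pitch ≈ 0.719 cm

The velocity component along B is v∥ = v cos24.4° = 3.60×10^5 m/s.
The cyclotron period T = 2πm/(qB) = 2.00×10^-8 s is set by m, q, B alone.
Pitch = v∥·T = (3.60×10^5)(2.00×10^-8) = 7.19×10^-3 m.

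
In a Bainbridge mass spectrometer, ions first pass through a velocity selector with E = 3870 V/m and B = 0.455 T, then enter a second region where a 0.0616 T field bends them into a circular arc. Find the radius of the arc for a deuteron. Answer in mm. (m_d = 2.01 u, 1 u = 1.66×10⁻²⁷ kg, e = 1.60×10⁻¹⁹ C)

The selector passes v = E/B = 3870/0.455 = 8510 m/s.
In the deflection region, r = mv/(qB₂) = (3.34×10^-27)(8510) / [(1×1.60×10^-19)(0.0616)] = 2.88×10^-3 m.

r ≈ 2.88 mm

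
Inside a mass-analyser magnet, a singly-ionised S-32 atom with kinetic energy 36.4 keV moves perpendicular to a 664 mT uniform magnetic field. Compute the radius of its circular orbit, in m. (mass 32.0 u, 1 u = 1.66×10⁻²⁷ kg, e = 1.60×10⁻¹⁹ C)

r ≈ 0.234 m

Convert the energy: K = 36.4 keV = 5.82×10^-15 J.
v = √(2K/m) = √(2·5.82×10^-15/5.31×10^-26) = 4.68×10^5 m/s.
r = mv/(qB) = (5.31×10^-26)(4.68×10^5) / [(1×1.60×10^-19)(0.664)] = 0.234 m.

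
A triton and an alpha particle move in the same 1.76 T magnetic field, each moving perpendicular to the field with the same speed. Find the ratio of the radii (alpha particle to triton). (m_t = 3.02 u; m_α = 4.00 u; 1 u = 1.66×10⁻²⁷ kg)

ratio ≈ 0.662

r = mv/(qB) ⇒ at equal v, r ∝ m/q.
r_{alpha particle}/r_{triton} = 0.662.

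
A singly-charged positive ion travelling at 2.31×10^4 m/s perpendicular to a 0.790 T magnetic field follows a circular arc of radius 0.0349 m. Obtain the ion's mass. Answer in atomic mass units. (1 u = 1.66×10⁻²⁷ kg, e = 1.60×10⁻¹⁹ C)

m ≈ 115 u

qvB = mv²/r ⇒ m = qBr/v.
m = (1×1.60×10^-19)(0.790)(0.0349) / (2.31×10^4) = 1.91×10^-25 kg = 115 u.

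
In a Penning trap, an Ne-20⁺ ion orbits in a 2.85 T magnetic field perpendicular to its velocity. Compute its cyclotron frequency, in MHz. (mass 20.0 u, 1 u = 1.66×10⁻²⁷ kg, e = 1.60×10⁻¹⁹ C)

f ≈ 2.19 MHz

f = qB/(2πm) = (1×1.60×10^-19)(2.85) / [2π(3.32×10^-26)] = 2.19×10^6 Hz.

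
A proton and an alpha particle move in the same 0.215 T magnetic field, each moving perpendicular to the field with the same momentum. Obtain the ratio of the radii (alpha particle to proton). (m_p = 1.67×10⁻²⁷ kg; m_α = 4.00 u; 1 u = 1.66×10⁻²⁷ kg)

r = p/(qB) ⇒ at equal p, r ∝ 1/q.
r_{alpha particle}/r_{proton} = 0.500.

ratio ≈ 0.500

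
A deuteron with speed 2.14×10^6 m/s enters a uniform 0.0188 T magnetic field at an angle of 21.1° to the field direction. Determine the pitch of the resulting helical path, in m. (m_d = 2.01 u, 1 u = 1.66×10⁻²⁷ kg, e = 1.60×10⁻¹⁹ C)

The velocity component along B is v∥ = v cos21.1° = 2.00×10^6 m/s.
The cyclotron period T = 2πm/(qB) = 6.97×10^-6 s is set by m, q, B alone.
Pitch = v∥·T = (2.00×10^6)(6.97×10^-6) = 13.9 m.

pitch ≈ 13.9 m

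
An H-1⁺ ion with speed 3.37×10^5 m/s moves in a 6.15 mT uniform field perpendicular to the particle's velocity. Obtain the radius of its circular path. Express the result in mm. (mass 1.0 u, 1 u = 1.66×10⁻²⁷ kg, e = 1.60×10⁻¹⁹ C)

The magnetic force provides the centripetal force: qvB = mv²/r, so r = mv/(qB).
r = (1.66×10^-27 kg)(3.37×10^5 m/s) / [(1×1.60×10^-19 C)(6.15×10^-3 T)] = 0.569 m.

r ≈ 569 mm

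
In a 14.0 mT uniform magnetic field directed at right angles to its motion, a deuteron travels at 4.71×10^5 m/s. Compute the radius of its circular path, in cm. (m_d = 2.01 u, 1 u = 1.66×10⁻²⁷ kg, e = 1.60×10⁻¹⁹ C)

r ≈ 70.2 cm

The magnetic force provides the centripetal force: qvB = mv²/r, so r = mv/(qB).
r = (3.34×10^-27 kg)(4.71×10^5 m/s) / [(1×1.60×10^-19 C)(0.0140 T)] = 0.702 m.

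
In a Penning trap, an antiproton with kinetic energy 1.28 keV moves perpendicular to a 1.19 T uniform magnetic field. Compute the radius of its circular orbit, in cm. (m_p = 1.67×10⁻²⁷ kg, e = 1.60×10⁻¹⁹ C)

Convert the energy: K = 1.28 keV = 2.05×10^-16 J.
v = √(2K/m) = √(2·2.05×10^-16/1.67×10^-27) = 4.95×10^5 m/s.
r = mv/(qB) = (1.67×10^-27)(4.95×10^5) / [(1×1.60×10^-19)(1.19)] = 4.34×10^-3 m.

r ≈ 0.434 cm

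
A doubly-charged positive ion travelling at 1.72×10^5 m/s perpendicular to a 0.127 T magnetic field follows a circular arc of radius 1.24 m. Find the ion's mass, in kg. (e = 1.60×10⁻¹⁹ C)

qvB = mv²/r ⇒ m = qBr/v.
m = (2×1.60×10^-19)(0.127)(1.24) / (1.72×10^5) = 2.93×10^-25 kg.

m ≈ 2.93×10^-25 kg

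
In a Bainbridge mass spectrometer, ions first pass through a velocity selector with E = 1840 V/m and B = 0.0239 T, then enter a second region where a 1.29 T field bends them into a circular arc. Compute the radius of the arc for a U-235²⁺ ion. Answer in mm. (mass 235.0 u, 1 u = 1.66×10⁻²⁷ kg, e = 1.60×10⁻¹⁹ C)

r ≈ 72.8 mm

The selector passes v = E/B = 1840/0.0239 = 7.70×10^4 m/s.
In the deflection region, r = mv/(qB₂) = (3.90×10^-25)(7.70×10^4) / [(2×1.60×10^-19)(1.29)] = 0.0728 m.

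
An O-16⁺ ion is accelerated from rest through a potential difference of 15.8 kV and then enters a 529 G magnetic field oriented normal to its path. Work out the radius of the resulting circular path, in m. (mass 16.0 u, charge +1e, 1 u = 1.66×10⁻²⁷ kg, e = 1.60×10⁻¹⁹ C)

The kinetic energy gained is K = qV = (1×1.60×10^-19)(1.58×10^4) = 2.53×10^-15 J.
v = √(2K/m) = 4.36×10^5 m/s.
r = mv/(qB) = (2.66×10^-26)(4.36×10^5) / [(1×1.60×10^-19)(0.0529)] = 1.37 m.

r ≈ 1.37 m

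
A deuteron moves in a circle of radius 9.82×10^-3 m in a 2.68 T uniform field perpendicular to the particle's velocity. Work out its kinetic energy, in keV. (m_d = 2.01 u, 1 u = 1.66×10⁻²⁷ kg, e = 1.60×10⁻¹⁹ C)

v = qBr/m = (1×1.60×10^-19)(2.68)(9.82×10^-3) / (3.34×10^-27) = 1.26×10^6 m/s.
K = ½mv² = 0.5·(3.34×10^-27)·(1.26×10^6)² = 2.66×10^-15 J = 16.6 keV.

K ≈ 16.6 keV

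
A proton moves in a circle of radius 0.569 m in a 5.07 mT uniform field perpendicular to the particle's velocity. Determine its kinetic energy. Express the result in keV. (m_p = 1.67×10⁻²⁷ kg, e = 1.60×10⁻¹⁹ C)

K ≈ 0.399 keV

v = qBr/m = (1×1.60×10^-19)(5.07×10^-3)(0.569) / (1.67×10^-27) = 2.76×10^5 m/s.
K = ½mv² = 0.5·(1.67×10^-27)·(2.76×10^5)² = 6.38×10^-17 J = 0.399 keV.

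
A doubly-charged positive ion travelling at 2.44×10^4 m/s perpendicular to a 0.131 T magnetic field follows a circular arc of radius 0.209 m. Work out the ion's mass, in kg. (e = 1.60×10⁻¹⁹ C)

qvB = mv²/r ⇒ m = qBr/v.
m = (2×1.60×10^-19)(0.131)(0.209) / (2.44×10^4) = 3.59×10^-25 kg.

m ≈ 3.59×10^-25 kg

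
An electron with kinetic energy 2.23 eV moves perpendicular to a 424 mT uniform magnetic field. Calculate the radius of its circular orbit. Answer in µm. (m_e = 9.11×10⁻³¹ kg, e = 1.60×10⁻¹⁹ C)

Convert the energy: K = 2.23 eV = 3.57×10^-19 J.
v = √(2K/m) = √(2·3.57×10^-19/9.11×10^-31) = 8.85×10^5 m/s.
r = mv/(qB) = (9.11×10^-31)(8.85×10^5) / [(1×1.60×10^-19)(0.424)] = 1.19×10^-5 m.

r ≈ 11.9 µm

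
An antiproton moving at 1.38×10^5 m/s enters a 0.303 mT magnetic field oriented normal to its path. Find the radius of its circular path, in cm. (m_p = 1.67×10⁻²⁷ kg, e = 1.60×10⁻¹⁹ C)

r ≈ 475 cm

The magnetic force provides the centripetal force: qvB = mv²/r, so r = mv/(qB).
r = (1.67×10^-27 kg)(1.38×10^5 m/s) / [(1×1.60×10^-19 C)(3.03×10^-4 T)] = 4.75 m.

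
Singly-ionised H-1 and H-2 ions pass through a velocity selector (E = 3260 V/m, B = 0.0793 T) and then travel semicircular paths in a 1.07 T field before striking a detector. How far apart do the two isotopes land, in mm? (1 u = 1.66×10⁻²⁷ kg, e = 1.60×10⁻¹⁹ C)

Both emerge at v = E/B₁ = 4.11×10^4 m/s.
r = mv/(qB₂), so r₁ = 3.99×10^-4 m and r₂ = 7.97×10^-4 m, giving Δr = 3.99×10^-4 m.
After a semicircle each ion lands a diameter 2r from the entry slit, so the separation is 2Δr = 7.97×10^-4 m.

Δd ≈ 0.797 mm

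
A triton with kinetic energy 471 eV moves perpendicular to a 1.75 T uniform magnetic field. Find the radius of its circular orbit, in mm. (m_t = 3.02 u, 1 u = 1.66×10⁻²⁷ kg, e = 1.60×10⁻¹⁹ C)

Convert the energy: K = 471 eV = 7.54×10^-17 J.
v = √(2K/m) = √(2·7.54×10^-17/5.01×10^-27) = 1.73×10^5 m/s.
r = mv/(qB) = (5.01×10^-27)(1.73×10^5) / [(1×1.60×10^-19)(1.75)] = 3.10×10^-3 m.

r ≈ 3.10 mm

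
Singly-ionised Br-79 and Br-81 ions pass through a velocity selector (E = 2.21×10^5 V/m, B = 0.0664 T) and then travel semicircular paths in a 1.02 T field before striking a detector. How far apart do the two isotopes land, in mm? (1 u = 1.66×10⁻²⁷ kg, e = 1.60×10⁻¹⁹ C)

Δd ≈ 135 mm

Both emerge at v = E/B₁ = 3.33×10^6 m/s.
r = mv/(qB₂), so r₁ = 2.6745 m and r₂ = 2.7422 m, giving Δr = 0.0677 m.
After a semicircle each ion lands a diameter 2r from the entry slit, so the separation is 2Δr = 0.135 m.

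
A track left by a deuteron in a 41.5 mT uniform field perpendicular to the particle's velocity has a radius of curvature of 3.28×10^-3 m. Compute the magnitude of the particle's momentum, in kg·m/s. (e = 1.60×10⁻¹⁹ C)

Since qvB = mv²/r, the momentum p = mv = qBr.
p = (1×1.60×10^-19)(0.0415)(3.28×10^-3) = 2.18×10^-23 kg·m/s.

p ≈ 2.18×10^-23 kg·m/s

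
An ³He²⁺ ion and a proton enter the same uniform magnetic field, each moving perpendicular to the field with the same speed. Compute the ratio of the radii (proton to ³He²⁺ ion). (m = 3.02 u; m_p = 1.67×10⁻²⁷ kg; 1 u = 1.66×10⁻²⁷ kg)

ratio ≈ 0.666

r = mv/(qB) ⇒ at equal v, r ∝ m/q.
r_{proton}/r_{³He²⁺ ion} = 0.666.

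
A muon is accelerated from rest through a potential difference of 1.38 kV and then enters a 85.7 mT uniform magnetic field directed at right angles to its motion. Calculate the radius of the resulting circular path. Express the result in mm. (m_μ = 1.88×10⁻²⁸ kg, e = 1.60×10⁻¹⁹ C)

r ≈ 21.0 mm

The kinetic energy gained is K = qV = (1×1.60×10^-19)(1380) = 2.21×10^-16 J.
v = √(2K/m) = 1.53×10^6 m/s.
r = mv/(qB) = (1.88×10^-28)(1.53×10^6) / [(1×1.60×10^-19)(0.0857)] = 0.0210 m.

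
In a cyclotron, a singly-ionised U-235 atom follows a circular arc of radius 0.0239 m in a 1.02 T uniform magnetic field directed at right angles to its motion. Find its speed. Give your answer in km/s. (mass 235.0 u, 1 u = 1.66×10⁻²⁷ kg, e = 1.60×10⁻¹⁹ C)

From qvB = mv²/r, v = qBr/m.
v = (1×1.60×10^-19)(1.02)(0.0239) / (3.90×10^-25) = 10000 m/s.

v ≈ 10.00 km/s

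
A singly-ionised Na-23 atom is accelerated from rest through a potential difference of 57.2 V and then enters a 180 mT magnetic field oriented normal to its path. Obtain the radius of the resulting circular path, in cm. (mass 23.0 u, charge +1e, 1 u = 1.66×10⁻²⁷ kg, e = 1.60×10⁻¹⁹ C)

r ≈ 2.90 cm

The kinetic energy gained is K = qV = (1×1.60×10^-19)(57.2) = 9.15×10^-18 J.
v = √(2K/m) = 2.19×10^4 m/s.
r = mv/(qB) = (3.82×10^-26)(2.19×10^4) / [(1×1.60×10^-19)(0.180)] = 0.0290 m.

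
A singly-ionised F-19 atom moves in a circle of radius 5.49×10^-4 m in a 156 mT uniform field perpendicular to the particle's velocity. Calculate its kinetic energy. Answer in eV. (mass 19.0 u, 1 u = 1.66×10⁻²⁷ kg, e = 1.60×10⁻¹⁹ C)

K ≈ 0.0186 eV

v = qBr/m = (1×1.60×10^-19)(0.156)(5.49×10^-4) / (3.15×10^-26) = 434 m/s.
K = ½mv² = 0.5·(3.15×10^-26)·(434)² = 2.98×10^-21 J = 0.0186 eV.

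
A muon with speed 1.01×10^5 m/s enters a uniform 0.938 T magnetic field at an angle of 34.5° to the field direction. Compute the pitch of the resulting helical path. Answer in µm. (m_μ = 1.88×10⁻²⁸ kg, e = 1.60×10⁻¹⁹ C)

pitch ≈ 655 µm

The velocity component along B is v∥ = v cos34.5° = 8.32×10^4 m/s.
The cyclotron period T = 2πm/(qB) = 7.87×10^-9 s is set by m, q, B alone.
Pitch = v∥·T = (8.32×10^4)(7.87×10^-9) = 6.55×10^-4 m.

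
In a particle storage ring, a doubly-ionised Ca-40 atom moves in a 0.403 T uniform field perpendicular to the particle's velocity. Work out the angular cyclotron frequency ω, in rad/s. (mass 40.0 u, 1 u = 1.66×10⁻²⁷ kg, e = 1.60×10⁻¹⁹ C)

ω = qB/m = (2×1.60×10^-19)(0.403) / (6.64×10^-26) = 1.94×10^6 rad/s.

ω ≈ 1.94×10^6 rad/s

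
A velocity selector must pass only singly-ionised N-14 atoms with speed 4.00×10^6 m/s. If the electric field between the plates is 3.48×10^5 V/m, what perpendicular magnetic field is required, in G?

qE = qvB ⇒ B = E/v = (3.48×10^5) / (4.00×10^6) = 0.0870 T.

B ≈ 870 G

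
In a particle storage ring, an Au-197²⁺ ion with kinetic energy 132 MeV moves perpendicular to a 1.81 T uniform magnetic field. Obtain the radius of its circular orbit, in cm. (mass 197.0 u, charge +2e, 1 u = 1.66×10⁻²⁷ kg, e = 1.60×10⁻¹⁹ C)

Convert the energy: K = 132 MeV = 2.11×10^-11 J.
v = √(2K/m) = √(2·2.11×10^-11/3.27×10^-25) = 1.14×10^7 m/s.
r = mv/(qB) = (3.27×10^-25)(1.14×10^7) / [(2×1.60×10^-19)(1.81)] = 6.42 m.

r ≈ 642 cm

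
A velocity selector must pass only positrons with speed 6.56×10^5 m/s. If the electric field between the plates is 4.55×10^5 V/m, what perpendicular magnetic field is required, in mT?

B ≈ 694 mT

qE = qvB ⇒ B = E/v = (4.55×10^5) / (6.56×10^5) = 0.694 T.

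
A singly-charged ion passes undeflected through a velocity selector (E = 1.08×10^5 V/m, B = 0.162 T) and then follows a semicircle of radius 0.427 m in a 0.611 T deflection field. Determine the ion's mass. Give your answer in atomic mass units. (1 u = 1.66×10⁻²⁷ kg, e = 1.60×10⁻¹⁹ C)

m ≈ 37.7 u

v = E/B₁ = 6.67×10^5 m/s.
From r = mv/(qB₂), m = qB₂r/v = (1×1.60×10^-19)(0.611)(0.427) / (6.67×10^5) = 6.26×10^-26 kg.
In atomic mass units: m = 6.26×10^-26 / 1.66×10^-27 = 37.7 u.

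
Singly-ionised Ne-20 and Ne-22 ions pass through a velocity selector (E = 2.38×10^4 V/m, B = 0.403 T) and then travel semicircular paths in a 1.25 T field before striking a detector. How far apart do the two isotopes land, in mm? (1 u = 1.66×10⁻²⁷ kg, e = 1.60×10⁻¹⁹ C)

Δd ≈ 1.96 mm

Both emerge at v = E/B₁ = 5.91×10^4 m/s.
r = mv/(qB₂), so r₁ = 9.8035×10^-3 m and r₂ = 0.010784 m, giving Δr = 9.80×10^-4 m.
After a semicircle each ion lands a diameter 2r from the entry slit, so the separation is 2Δr = 1.96×10^-3 m.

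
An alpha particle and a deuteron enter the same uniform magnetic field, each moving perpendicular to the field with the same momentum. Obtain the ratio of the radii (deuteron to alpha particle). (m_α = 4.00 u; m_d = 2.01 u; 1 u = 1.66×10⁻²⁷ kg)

ratio ≈ 2.00

r = p/(qB) ⇒ at equal p, r ∝ 1/q.
r_{deuteron}/r_{alpha particle} = 2.00.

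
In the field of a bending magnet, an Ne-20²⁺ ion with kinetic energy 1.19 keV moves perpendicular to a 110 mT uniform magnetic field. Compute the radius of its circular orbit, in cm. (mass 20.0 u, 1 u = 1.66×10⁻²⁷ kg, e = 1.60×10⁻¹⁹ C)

r ≈ 10.1 cm

Convert the energy: K = 1.19 keV = 1.90×10^-16 J.
v = √(2K/m) = √(2·1.90×10^-16/3.32×10^-26) = 1.07×10^5 m/s.
r = mv/(qB) = (3.32×10^-26)(1.07×10^5) / [(2×1.60×10^-19)(0.110)] = 0.101 m.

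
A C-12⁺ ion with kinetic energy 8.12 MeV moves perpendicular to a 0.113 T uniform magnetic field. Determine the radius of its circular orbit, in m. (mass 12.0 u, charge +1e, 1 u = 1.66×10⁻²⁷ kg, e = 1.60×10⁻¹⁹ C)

r ≈ 12.6 m

Convert the energy: K = 8.12 MeV = 1.30×10^-12 J.
v = √(2K/m) = √(2·1.30×10^-12/1.99×10^-26) = 1.14×10^7 m/s.
r = mv/(qB) = (1.99×10^-26)(1.14×10^7) / [(1×1.60×10^-19)(0.113)] = 12.6 m.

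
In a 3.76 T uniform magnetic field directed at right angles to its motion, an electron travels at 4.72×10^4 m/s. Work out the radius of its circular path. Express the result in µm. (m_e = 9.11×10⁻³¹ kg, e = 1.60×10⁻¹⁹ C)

r ≈ 0.0715 µm

The magnetic force provides the centripetal force: qvB = mv²/r, so r = mv/(qB).
r = (9.11×10^-31 kg)(4.72×10^4 m/s) / [(1×1.60×10^-19 C)(3.76 T)] = 7.15×10^-8 m.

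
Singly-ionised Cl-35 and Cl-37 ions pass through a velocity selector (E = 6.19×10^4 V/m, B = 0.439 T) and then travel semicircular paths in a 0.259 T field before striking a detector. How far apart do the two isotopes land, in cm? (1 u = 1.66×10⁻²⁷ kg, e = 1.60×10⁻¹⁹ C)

Both emerge at v = E/B₁ = 1.41×10^5 m/s.
r = mv/(qB₂), so r₁ = 0.1977 m and r₂ = 0.2090 m, giving Δr = 0.0113 m.
After a semicircle each ion lands a diameter 2r from the entry slit, so the separation is 2Δr = 0.0226 m.

Δd ≈ 2.26 cm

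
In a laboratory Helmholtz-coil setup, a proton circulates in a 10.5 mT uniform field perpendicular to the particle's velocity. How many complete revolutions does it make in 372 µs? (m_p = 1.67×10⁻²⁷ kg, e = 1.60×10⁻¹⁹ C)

N = 59

T = 2πm/(qB) = 2π(1.67×10^-27) / [(1×1.60×10^-19)(0.0105)] = 6.2458×10^-6 s.
N = t/T = 3.72×10^-4 / 6.2458×10^-6 ≈ 59.56, so 59 complete revolutions.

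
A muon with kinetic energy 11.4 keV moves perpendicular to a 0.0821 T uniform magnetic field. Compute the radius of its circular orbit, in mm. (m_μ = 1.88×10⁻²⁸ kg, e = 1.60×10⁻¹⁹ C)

r ≈ 63.0 mm

Convert the energy: K = 11.4 keV = 1.82×10^-15 J.
v = √(2K/m) = √(2·1.82×10^-15/1.88×10^-28) = 4.41×10^6 m/s.
r = mv/(qB) = (1.88×10^-28)(4.41×10^6) / [(1×1.60×10^-19)(0.0821)] = 0.0630 m.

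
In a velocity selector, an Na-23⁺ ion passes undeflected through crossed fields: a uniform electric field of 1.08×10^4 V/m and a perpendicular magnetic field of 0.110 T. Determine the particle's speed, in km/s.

For zero net force, qE = qvB, so v = E/B.
v = (1.08×10^4) / (0.110) = 9.82×10^4 m/s.

v ≈ 98.2 km/s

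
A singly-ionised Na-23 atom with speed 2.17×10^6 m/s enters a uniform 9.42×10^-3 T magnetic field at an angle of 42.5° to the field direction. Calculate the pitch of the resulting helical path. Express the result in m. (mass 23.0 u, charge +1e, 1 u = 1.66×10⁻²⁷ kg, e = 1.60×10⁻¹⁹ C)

pitch ≈ 255 m

The velocity component along B is v∥ = v cos42.5° = 1.60×10^6 m/s.
The cyclotron period T = 2πm/(qB) = 1.59×10^-4 s is set by m, q, B alone.
Pitch = v∥·T = (1.60×10^6)(1.59×10^-4) = 255 m.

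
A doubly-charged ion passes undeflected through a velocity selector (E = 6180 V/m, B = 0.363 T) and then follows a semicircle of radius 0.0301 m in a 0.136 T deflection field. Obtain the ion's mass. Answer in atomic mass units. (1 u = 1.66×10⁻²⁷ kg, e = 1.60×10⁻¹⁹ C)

v = E/B₁ = 1.70×10^4 m/s.
From r = mv/(qB₂), m = qB₂r/v = (2×1.60×10^-19)(0.136)(0.0301) / (1.70×10^4) = 7.69×10^-26 kg.
In atomic mass units: m = 7.69×10^-26 / 1.66×10^-27 = 46.4 u.

m ≈ 46.4 u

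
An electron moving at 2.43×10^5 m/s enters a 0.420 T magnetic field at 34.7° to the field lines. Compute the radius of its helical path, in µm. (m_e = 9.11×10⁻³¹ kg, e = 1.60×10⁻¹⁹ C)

Only the perpendicular component v⊥ = v sin34.7° = 1.38×10^5 m/s is bent by the field.
r = m v⊥ /(qB) = (9.11×10^-31)(1.38×10^5) / [(1×1.60×10^-19)(0.420)] = 1.88×10^-6 m.

r ≈ 1.88 µm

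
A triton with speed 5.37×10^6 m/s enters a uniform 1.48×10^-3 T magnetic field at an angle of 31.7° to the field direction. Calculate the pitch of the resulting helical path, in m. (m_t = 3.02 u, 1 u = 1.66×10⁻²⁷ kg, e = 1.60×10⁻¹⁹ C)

The velocity component along B is v∥ = v cos31.7° = 4.57×10^6 m/s.
The cyclotron period T = 2πm/(qB) = 1.33×10^-4 s is set by m, q, B alone.
Pitch = v∥·T = (4.57×10^6)(1.33×10^-4) = 608 m.

pitch ≈ 608 m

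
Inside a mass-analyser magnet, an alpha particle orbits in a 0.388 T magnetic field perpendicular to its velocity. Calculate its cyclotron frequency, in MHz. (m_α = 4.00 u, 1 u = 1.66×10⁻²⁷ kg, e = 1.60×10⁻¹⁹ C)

f = qB/(2πm) = (2×1.60×10^-19)(0.388) / [2π(6.64×10^-27)] = 2.98×10^6 Hz.

f ≈ 2.98 MHz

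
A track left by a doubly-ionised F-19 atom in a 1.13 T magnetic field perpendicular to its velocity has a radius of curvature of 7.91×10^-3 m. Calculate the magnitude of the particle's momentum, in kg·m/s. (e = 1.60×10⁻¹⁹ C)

Since qvB = mv²/r, the momentum p = mv = qBr.
p = (2×1.60×10^-19)(1.13)(7.91×10^-3) = 2.86×10^-21 kg·m/s.

p ≈ 2.86×10^-21 kg·m/s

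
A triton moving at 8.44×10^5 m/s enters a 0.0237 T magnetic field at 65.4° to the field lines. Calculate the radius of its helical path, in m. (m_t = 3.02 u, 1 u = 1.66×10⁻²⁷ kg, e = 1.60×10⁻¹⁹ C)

r ≈ 1.01 m

Only the perpendicular component v⊥ = v sin65.4° = 7.67×10^5 m/s is bent by the field.
r = m v⊥ /(qB) = (5.01×10^-27)(7.67×10^5) / [(1×1.60×10^-19)(0.0237)] = 1.01 m.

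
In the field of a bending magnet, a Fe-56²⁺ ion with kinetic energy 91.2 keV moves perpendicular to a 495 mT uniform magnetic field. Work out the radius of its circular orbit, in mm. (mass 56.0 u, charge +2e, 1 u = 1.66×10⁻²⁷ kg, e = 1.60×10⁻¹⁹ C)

Convert the energy: K = 91.2 keV = 1.46×10^-14 J.
v = √(2K/m) = √(2·1.46×10^-14/9.30×10^-26) = 5.60×10^5 m/s.
r = mv/(qB) = (9.30×10^-26)(5.60×10^5) / [(2×1.60×10^-19)(0.495)] = 0.329 m.

r ≈ 329 mm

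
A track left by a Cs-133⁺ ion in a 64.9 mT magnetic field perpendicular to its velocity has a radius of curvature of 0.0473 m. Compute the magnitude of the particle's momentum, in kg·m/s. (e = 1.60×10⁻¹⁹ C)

p ≈ 4.91×10^-22 kg·m/s

Since qvB = mv²/r, the momentum p = mv = qBr.
p = (1×1.60×10^-19)(0.0649)(0.0473) = 4.91×10^-22 kg·m/s.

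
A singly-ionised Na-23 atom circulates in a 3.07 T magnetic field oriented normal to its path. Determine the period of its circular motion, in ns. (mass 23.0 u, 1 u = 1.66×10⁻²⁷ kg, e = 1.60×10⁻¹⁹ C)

The cyclotron period is independent of speed: T = 2πm/(qB).
T = 2π(3.82×10^-26) / [(1×1.60×10^-19)(3.07)] = 4.88×10^-7 s.

T ≈ 488 ns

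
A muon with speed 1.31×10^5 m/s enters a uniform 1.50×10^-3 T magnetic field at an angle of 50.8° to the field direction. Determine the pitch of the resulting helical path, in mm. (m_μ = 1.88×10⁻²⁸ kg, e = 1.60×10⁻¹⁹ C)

pitch ≈ 408 mm

The velocity component along B is v∥ = v cos50.8° = 8.28×10^4 m/s.
The cyclotron period T = 2πm/(qB) = 4.92×10^-6 s is set by m, q, B alone.
Pitch = v∥·T = (8.28×10^4)(4.92×10^-6) = 0.408 m.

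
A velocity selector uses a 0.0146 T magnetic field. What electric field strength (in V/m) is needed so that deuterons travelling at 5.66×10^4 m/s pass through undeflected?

E ≈ 826 V/m

qE = qvB ⇒ E = vB = (5.66×10^4)(0.0146) = 826 V/m.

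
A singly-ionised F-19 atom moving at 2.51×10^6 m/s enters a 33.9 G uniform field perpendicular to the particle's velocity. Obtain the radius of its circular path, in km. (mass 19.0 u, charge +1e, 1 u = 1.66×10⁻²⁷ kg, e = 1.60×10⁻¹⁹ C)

r ≈ 0.146 km

The magnetic force provides the centripetal force: qvB = mv²/r, so r = mv/(qB).
r = (3.15×10^-26 kg)(2.51×10^6 m/s) / [(1×1.60×10^-19 C)(3.39×10^-3 T)] = 146 m.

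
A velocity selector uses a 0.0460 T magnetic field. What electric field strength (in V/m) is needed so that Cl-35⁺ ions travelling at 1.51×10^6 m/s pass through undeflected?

E ≈ 6.95×10^4 V/m

qE = qvB ⇒ E = vB = (1.51×10^6)(0.0460) = 6.95×10^4 V/m.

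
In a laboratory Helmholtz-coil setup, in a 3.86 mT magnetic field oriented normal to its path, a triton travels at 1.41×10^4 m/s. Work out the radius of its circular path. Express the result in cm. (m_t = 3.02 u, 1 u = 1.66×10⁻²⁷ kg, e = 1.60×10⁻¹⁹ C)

The magnetic force provides the centripetal force: qvB = mv²/r, so r = mv/(qB).
r = (5.01×10^-27 kg)(1.41×10^4 m/s) / [(1×1.60×10^-19 C)(3.86×10^-3 T)] = 0.114 m.

r ≈ 11.4 cm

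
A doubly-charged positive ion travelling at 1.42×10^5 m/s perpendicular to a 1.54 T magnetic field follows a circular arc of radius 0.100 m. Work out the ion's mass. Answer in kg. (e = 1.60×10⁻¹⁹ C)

qvB = mv²/r ⇒ m = qBr/v.
m = (2×1.60×10^-19)(1.54)(0.100) / (1.42×10^5) = 3.47×10^-25 kg.

m ≈ 3.47×10^-25 kg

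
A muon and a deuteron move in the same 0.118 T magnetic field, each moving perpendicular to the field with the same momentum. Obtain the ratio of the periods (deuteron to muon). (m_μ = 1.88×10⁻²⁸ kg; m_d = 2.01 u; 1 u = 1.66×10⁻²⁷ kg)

T = 2πm/(qB) is independent of speed, so T₂/T₁ = (m₂/q₂)/(m₁/q₁).
T_{deuteron}/T_{muon} = (3.34×10^-27/1e) / (1.88×10^-28/1e) = 17.7.

ratio ≈ 17.7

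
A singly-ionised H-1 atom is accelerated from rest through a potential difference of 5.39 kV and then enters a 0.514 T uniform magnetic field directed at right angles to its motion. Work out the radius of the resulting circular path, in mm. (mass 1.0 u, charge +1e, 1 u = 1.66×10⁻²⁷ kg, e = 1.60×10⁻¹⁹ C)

The kinetic energy gained is K = qV = (1×1.60×10^-19)(5390) = 8.62×10^-16 J.
v = √(2K/m) = 1.02×10^6 m/s.
r = mv/(qB) = (1.66×10^-27)(1.02×10^6) / [(1×1.60×10^-19)(0.514)] = 0.0206 m.

r ≈ 20.6 mm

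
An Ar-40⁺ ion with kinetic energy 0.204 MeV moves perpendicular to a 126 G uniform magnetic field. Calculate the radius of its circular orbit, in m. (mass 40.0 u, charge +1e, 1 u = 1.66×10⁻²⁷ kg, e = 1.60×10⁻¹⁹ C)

Convert the energy: K = 0.204 MeV = 3.26×10^-14 J.
v = √(2K/m) = √(2·3.26×10^-14/6.64×10^-26) = 9.92×10^5 m/s.
r = mv/(qB) = (6.64×10^-26)(9.92×10^5) / [(1×1.60×10^-19)(0.0126)] = 32.7 m.

r ≈ 32.7 m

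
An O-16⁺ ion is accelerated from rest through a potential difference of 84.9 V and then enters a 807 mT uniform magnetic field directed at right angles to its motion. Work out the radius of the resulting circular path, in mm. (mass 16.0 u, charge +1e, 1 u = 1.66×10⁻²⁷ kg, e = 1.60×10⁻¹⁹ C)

The kinetic energy gained is K = qV = (1×1.60×10^-19)(84.9) = 1.36×10^-17 J.
v = √(2K/m) = 3.20×10^4 m/s.
r = mv/(qB) = (2.66×10^-26)(3.20×10^4) / [(1×1.60×10^-19)(0.807)] = 6.58×10^-3 m.

r ≈ 6.58 mm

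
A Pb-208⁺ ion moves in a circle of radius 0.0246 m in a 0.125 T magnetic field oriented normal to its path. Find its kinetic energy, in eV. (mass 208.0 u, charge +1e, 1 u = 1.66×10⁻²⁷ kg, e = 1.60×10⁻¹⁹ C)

K ≈ 2.19 eV

v = qBr/m = (1×1.60×10^-19)(0.125)(0.0246) / (3.45×10^-25) = 1420 m/s.
K = ½mv² = 0.5·(3.45×10^-25)·(1420)² = 3.51×10^-19 J = 2.19 eV.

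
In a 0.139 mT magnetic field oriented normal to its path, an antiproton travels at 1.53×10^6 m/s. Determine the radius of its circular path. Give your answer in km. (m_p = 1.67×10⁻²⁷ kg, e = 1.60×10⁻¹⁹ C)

r ≈ 0.115 km

The magnetic force provides the centripetal force: qvB = mv²/r, so r = mv/(qB).
r = (1.67×10^-27 kg)(1.53×10^6 m/s) / [(1×1.60×10^-19 C)(1.39×10^-4 T)] = 115 m.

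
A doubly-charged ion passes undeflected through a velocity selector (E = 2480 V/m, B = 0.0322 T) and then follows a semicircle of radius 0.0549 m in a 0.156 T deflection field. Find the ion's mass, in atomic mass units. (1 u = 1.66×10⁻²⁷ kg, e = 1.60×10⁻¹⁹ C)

v = E/B₁ = 7.70×10^4 m/s.
From r = mv/(qB₂), m = qB₂r/v = (2×1.60×10^-19)(0.156)(0.0549) / (7.70×10^4) = 3.56×10^-26 kg.
In atomic mass units: m = 3.56×10^-26 / 1.66×10^-27 = 21.4 u.

m ≈ 21.4 u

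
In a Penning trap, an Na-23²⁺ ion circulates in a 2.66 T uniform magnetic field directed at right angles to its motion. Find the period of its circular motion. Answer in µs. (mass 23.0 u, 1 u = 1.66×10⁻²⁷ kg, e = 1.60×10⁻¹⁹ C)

T ≈ 0.282 µs

The cyclotron period is independent of speed: T = 2πm/(qB).
T = 2π(3.82×10^-26) / [(2×1.60×10^-19)(2.66)] = 2.82×10^-7 s.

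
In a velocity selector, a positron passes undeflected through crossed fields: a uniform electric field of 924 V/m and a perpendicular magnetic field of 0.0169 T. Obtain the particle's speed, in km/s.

For zero net force, qE = qvB, so v = E/B.
v = (924) / (0.0169) = 5.47×10^4 m/s.

v ≈ 54.7 km/s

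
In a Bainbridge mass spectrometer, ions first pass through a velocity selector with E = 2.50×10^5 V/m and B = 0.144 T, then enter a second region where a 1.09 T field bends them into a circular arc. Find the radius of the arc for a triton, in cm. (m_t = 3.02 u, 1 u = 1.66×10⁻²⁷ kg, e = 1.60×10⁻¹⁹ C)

r ≈ 4.99 cm

The selector passes v = E/B = 2.50×10^5/0.144 = 1.74×10^6 m/s.
In the deflection region, r = mv/(qB₂) = (5.01×10^-27)(1.74×10^6) / [(1×1.60×10^-19)(1.09)] = 0.0499 m.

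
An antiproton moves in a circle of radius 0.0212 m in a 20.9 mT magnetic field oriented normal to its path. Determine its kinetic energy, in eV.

v = qBr/m = (1×1.60×10^-19)(0.0209)(0.0212) / (1.67×10^-27) = 4.25×10^4 m/s.
K = ½mv² = 0.5·(1.67×10^-27)·(4.25×10^4)² = 1.50×10^-18 J = 9.40 eV.

K ≈ 9.40 eV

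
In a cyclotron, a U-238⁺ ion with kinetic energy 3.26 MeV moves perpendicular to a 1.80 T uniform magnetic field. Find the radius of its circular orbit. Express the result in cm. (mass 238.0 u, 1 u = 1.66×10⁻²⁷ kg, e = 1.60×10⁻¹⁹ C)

Convert the energy: K = 3.26 MeV = 5.22×10^-13 J.
v = √(2K/m) = √(2·5.22×10^-13/3.95×10^-25) = 1.62×10^6 m/s.
r = mv/(qB) = (3.95×10^-25)(1.62×10^6) / [(1×1.60×10^-19)(1.80)] = 2.23 m.

r ≈ 223 cm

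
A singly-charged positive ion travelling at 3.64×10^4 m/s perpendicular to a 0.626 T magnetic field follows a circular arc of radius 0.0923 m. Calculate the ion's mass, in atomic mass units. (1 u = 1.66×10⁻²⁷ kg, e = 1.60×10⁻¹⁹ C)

m ≈ 153 u

qvB = mv²/r ⇒ m = qBr/v.
m = (1×1.60×10^-19)(0.626)(0.0923) / (3.64×10^4) = 2.54×10^-25 kg = 153 u.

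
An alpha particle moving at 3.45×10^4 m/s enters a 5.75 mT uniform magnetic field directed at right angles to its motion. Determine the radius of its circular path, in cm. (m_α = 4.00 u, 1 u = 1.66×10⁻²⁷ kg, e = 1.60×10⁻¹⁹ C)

The magnetic force provides the centripetal force: qvB = mv²/r, so r = mv/(qB).
r = (6.64×10^-27 kg)(3.45×10^4 m/s) / [(2×1.60×10^-19 C)(5.75×10^-3 T)] = 0.124 m.

r ≈ 12.4 cm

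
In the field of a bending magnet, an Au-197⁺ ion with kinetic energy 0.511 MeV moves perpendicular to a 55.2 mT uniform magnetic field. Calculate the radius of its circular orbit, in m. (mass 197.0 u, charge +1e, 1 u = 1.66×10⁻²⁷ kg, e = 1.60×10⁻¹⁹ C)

Convert the energy: K = 0.511 MeV = 8.18×10^-14 J.
v = √(2K/m) = √(2·8.18×10^-14/3.27×10^-25) = 7.07×10^5 m/s.
r = mv/(qB) = (3.27×10^-25)(7.07×10^5) / [(1×1.60×10^-19)(0.0552)] = 26.2 m.

r ≈ 26.2 m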